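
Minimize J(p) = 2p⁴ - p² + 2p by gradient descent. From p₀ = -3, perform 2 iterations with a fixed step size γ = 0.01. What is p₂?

J′(p) = 8p³ - 2p + 2
p₁ = -3 − 0.01·(-208) = -0.92
p₂ = -0.92 − 0.01·(-2.389504) = -0.89610496

-0.89610496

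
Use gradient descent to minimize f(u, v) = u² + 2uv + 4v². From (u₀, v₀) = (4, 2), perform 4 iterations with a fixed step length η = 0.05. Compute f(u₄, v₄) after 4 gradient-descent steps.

∇f = (2u + 2v, 2u + 8v)
Step 1: at (4, 2), ∇f = (12, 24) → (4, 2) − 0.05·(12, 24) = (3.4, 0.8)
Step 2: at (3.4, 0.8), ∇f = (8.4, 13.2) → (3.4, 0.8) − 0.05·(8.4, 13.2) = (2.98, 0.14)
Step 3: at (2.98, 0.14), ∇f = (6.24, 7.08) → (2.98, 0.14) − 0.05·(6.24, 7.08) = (2.668, -0.214)
Step 4: at (2.668, -0.214), ∇f = (4.908, 3.624) → (2.668, -0.214) − 0.05·(4.908, 3.624) = (2.4226, -0.3952)
f(2.4226, -0.3952) = 4.57889988

4.57889988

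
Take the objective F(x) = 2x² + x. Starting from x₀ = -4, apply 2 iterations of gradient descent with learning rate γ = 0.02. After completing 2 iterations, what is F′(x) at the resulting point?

F′(x) = 4x + 1
x₁ = -4 − 0.02·(-15) = -3.7
x₂ = -3.7 − 0.02·(-13.8) = -3.424
F′(x) at (-3.424) = -12.696

-12.696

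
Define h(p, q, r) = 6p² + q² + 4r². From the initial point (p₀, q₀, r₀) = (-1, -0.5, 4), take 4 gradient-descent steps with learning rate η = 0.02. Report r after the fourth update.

1.99148544

∇h = (12p, 2q, 8r)
(p₁, q₁, r₁) = (-1, -0.5, 4) − 0.02·(-12, -1, 32) = (-0.76, -0.48, 3.36)
(p₂, q₂, r₂) = (-0.76, -0.48, 3.36) − 0.02·(-9.12, -0.96, 26.88) = (-0.5776, -0.4608, 2.8224)
(p₃, q₃, r₃) = (-0.5776, -0.4608, 2.8224) − 0.02·(-6.9312, -0.9216, 22.5792) = (-0.438976, -0.442368, 2.370816)
(p₄, q₄, r₄) = (-0.438976, -0.442368, 2.370816) − 0.02·(-5.267712, -0.884736, 18.966528) = (-0.33362176, -0.42467328, 1.99148544)
r = 1.99148544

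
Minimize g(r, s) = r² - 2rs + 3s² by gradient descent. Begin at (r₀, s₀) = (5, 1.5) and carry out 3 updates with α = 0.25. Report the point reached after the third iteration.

∇g = (2r - 2s, -2r + 6s)
Step 1: at (5, 1.5), ∇g = (7, -1) → (5, 1.5) − 0.25·(7, -1) = (3.25, 1.75)
Step 2: at (3.25, 1.75), ∇g = (3, 4) → (3.25, 1.75) − 0.25·(3, 4) = (2.5, 0.75)
Step 3: at (2.5, 0.75), ∇g = (3.5, -0.5) → (2.5, 0.75) − 0.25·(3.5, -0.5) = (1.625, 0.875)

(1.625, 0.875)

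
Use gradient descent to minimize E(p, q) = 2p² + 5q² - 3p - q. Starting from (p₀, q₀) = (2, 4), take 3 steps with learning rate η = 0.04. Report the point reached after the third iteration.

(1.49088, 0.9424)

∇E = (4p - 3, 10q - 1)
Step 1: at (2, 4), ∇E = (5, 39) → (2, 4) − 0.04·(5, 39) = (1.8, 2.44)
Step 2: at (1.8, 2.44), ∇E = (4.2, 23.4) → (1.8, 2.44) − 0.04·(4.2, 23.4) = (1.632, 1.504)
Step 3: at (1.632, 1.504), ∇E = (3.528, 14.04) → (1.632, 1.504) − 0.04·(3.528, 14.04) = (1.49088, 0.9424)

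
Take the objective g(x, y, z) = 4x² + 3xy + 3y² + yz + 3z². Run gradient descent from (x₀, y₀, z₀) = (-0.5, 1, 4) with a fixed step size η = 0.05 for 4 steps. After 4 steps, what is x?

-0.18688125

∇g = (8x + 3y, 3x + 6y + z, y + 6z)
(x₁, y₁, z₁) = (-0.5, 1, 4) − 0.05·(-1, 8.5, 25) = (-0.45, 0.575, 2.75)
(x₂, y₂, z₂) = (-0.45, 0.575, 2.75) − 0.05·(-1.875, 4.85, 17.075) = (-0.35625, 0.3325, 1.89625)
(x₃, y₃, z₃) = (-0.35625, 0.3325, 1.89625) − 0.05·(-1.8525, 2.8225, 11.71) = (-0.263625, 0.191375, 1.31075)
(x₄, y₄, z₄) = (-0.263625, 0.191375, 1.31075) − 0.05·(-1.534875, 1.668125, 8.055875) = (-0.18688125, 0.10796875, 0.90795625)
x = -0.18688125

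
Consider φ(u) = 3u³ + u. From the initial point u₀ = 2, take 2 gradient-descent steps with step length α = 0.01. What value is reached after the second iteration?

1.380879

φ′(u) = 9u² + 1
Step 1: φ′(2) = 37; u₁ = 2 − 0.01·37 = 1.63
Step 2: φ′(1.63) = 24.9121; u₂ = 1.63 − 0.01·24.9121 = 1.380879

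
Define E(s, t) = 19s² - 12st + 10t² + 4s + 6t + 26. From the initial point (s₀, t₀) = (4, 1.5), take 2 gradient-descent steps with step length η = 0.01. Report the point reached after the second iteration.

∇E = (38s - 12t + 4, -12s + 20t + 6)
Step 1: at (4, 1.5), ∇E = (138, -12) → (4, 1.5) − 0.01·(138, -12) = (2.62, 1.62)
Step 2: at (2.62, 1.62), ∇E = (84.12, 6.96) → (2.62, 1.62) − 0.01·(84.12, 6.96) = (1.7788, 1.5504)

(1.7788, 1.5504)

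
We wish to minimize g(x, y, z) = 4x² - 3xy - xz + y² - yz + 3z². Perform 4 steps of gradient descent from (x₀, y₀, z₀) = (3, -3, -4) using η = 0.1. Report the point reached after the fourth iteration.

∇g = (8x - 3y - z, -3x + 2y - z, -x - y + 6z)
Step 1: at (3, -3, -4), ∇g = (37, -11, -24) → (3, -3, -4) − 0.1·(37, -11, -24) = (-0.7, -1.9, -1.6)
Step 2: at (-0.7, -1.9, -1.6), ∇g = (1.7, -0.1, -7) → (-0.7, -1.9, -1.6) − 0.1·(1.7, -0.1, -7) = (-0.87, -1.89, -0.9)
Step 3: at (-0.87, -1.89, -0.9), ∇g = (-0.39, -0.27, -2.64) → (-0.87, -1.89, -0.9) − 0.1·(-0.39, -0.27, -2.64) = (-0.831, -1.863, -0.636)
Step 4: at (-0.831, -1.863, -0.636), ∇g = (-0.423, -0.597, -1.122) → (-0.831, -1.863, -0.636) − 0.1·(-0.423, -0.597, -1.122) = (-0.7887, -1.8033, -0.5238)

(-0.7887, -1.8033, -0.5238)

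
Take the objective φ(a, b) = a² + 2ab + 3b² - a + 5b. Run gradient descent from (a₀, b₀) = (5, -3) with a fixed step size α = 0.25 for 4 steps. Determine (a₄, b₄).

(2.75, -1.875)

∇φ = (2a + 2b - 1, 2a + 6b + 5)
(a₁, b₁) = (5, -3) − 0.25·(3, -3) = (4.25, -2.25)
(a₂, b₂) = (4.25, -2.25) − 0.25·(3, 0) = (3.5, -2.25)
(a₃, b₃) = (3.5, -2.25) − 0.25·(1.5, -1.5) = (3.125, -1.875)
(a₄, b₄) = (3.125, -1.875) − 0.25·(1.5, 0) = (2.75, -1.875)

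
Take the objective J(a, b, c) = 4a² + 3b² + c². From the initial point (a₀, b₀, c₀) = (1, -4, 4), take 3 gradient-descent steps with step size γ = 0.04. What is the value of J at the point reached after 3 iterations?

∇J = (8a, 6b, 2c)
Step 1: at (1, -4, 4), ∇J = (8, -24, 8) → (1, -4, 4) − 0.04·(8, -24, 8) = (0.68, -3.04, 3.68)
Step 2: at (0.68, -3.04, 3.68), ∇J = (5.44, -18.24, 7.36) → (0.68, -3.04, 3.68) − 0.04·(5.44, -18.24, 7.36) = (0.4624, -2.3104, 3.3856)
Step 3: at (0.4624, -2.3104, 3.3856), ∇J = (3.6992, -13.8624, 6.7712) → (0.4624, -2.3104, 3.3856) − 0.04·(3.6992, -13.8624, 6.7712) = (0.314432, -1.755904, 3.114752)
J(0.314432, -1.755904, 3.114752) = 19.346746523648

19.346746523648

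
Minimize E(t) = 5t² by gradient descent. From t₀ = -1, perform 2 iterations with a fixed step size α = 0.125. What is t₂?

E′(t) = 10t
t₁ = -1 − 0.125·(-10) = 0.25
t₂ = 0.25 − 0.125·2.5 = -0.0625

-0.0625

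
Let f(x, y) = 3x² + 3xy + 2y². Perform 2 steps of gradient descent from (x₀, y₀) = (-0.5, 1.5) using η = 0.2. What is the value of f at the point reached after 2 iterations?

0.48

∇f = (6x + 3y, 3x + 4y)
Step 1: at (-0.5, 1.5), ∇f = (1.5, 4.5) → (-0.5, 1.5) − 0.2·(1.5, 4.5) = (-0.8, 0.6)
Step 2: at (-0.8, 0.6), ∇f = (-3, 0) → (-0.8, 0.6) − 0.2·(-3, 0) = (-0.2, 0.6)
f(-0.2, 0.6) = 0.48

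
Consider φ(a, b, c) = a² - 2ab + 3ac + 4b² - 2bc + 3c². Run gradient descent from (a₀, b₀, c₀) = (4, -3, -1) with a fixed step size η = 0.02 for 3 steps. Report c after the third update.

∇φ = (2a - 2b + 3c, -2a + 8b - 2c, 3a - 2b + 6c)
Step 1: at (4, -3, -1), ∇φ = (11, -30, 12) → (4, -3, -1) − 0.02·(11, -30, 12) = (3.78, -2.4, -1.24)
Step 2: at (3.78, -2.4, -1.24), ∇φ = (8.64, -24.28, 8.7) → (3.78, -2.4, -1.24) − 0.02·(8.64, -24.28, 8.7) = (3.6072, -1.9144, -1.414)
Step 3: at (3.6072, -1.9144, -1.414), ∇φ = (6.8012, -19.7016, 6.1664) → (3.6072, -1.9144, -1.414) − 0.02·(6.8012, -19.7016, 6.1664) = (3.471176, -1.520368, -1.537328)
c = -1.537328

-1.537328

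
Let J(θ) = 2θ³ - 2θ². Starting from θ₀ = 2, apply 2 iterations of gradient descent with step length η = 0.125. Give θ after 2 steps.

0

J′(θ) = 6θ² - 4θ
Step 1: J′(2) = 16; θ₁ = 2 − 0.125·16 = 0
Step 2: J′(0) = 0; θ₂ = 0 − 0.125·0 = 0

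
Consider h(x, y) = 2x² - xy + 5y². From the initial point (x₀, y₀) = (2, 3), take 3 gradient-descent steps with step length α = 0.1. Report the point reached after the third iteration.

∇h = (4x - y, -x + 10y)
(x₁, y₁) = (2, 3) − 0.1·(5, 28) = (1.5, 0.2)
(x₂, y₂) = (1.5, 0.2) − 0.1·(5.8, 0.5) = (0.92, 0.15)
(x₃, y₃) = (0.92, 0.15) − 0.1·(3.53, 0.58) = (0.567, 0.092)

(0.567, 0.092)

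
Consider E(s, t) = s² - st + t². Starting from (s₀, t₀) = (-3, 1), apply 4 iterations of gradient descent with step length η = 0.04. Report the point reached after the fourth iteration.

∇E = (2s - t, -s + 2t)
Step 1: at (-3, 1), ∇E = (-7, 5) → (-3, 1) − 0.04·(-7, 5) = (-2.72, 0.8)
Step 2: at (-2.72, 0.8), ∇E = (-6.24, 4.32) → (-2.72, 0.8) − 0.04·(-6.24, 4.32) = (-2.4704, 0.6272)
Step 3: at (-2.4704, 0.6272), ∇E = (-5.568, 3.7248) → (-2.4704, 0.6272) − 0.04·(-5.568, 3.7248) = (-2.24768, 0.478208)
Step 4: at (-2.24768, 0.478208), ∇E = (-4.973568, 3.204096) → (-2.24768, 0.478208) − 0.04·(-4.973568, 3.204096) = (-2.04873728, 0.35004416)

(-2.04873728, 0.35004416)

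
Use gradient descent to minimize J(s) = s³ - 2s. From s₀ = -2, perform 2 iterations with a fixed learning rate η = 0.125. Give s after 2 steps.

-6.9609375

J′(s) = 3s² - 2
s₁ = -2 − 0.125·10 = -3.25
s₂ = -3.25 − 0.125·29.6875 = -6.9609375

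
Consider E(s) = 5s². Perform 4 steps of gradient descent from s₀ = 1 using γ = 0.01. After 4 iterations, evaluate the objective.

E′(s) = 10s
Step 1: E′(1) = 10; s₁ = 1 − 0.01·10 = 0.9
Step 2: E′(0.9) = 9; s₂ = 0.9 − 0.01·9 = 0.81
Step 3: E′(0.81) = 8.1; s₃ = 0.81 − 0.01·8.1 = 0.729
Step 4: E′(0.729) = 7.29; s₄ = 0.729 − 0.01·7.29 = 0.6561
E(0.6561) = 2.15233605

2.15233605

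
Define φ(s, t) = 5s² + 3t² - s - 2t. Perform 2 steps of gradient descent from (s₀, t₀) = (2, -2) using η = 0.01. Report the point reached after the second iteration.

∇φ = (10s - 1, 6t - 2)
Step 1: at (2, -2), ∇φ = (19, -14) → (2, -2) − 0.01·(19, -14) = (1.81, -1.86)
Step 2: at (1.81, -1.86), ∇φ = (17.1, -13.16) → (1.81, -1.86) − 0.01·(17.1, -13.16) = (1.639, -1.7284)

(1.639, -1.7284)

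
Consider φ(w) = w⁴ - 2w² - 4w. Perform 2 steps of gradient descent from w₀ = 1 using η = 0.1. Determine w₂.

φ′(w) = 4w³ - 4w - 4
w₁ = 1 − 0.1·(-4) = 1.4
w₂ = 1.4 − 0.1·1.376 = 1.2624

1.2624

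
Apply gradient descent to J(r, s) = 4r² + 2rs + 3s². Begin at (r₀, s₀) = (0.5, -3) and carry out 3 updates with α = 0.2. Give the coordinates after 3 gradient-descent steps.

∇J = (8r + 2s, 2r + 6s)
(r₁, s₁) = (0.5, -3) − 0.2·(-2, -17) = (0.9, 0.4)
(r₂, s₂) = (0.9, 0.4) − 0.2·(8, 4.2) = (-0.7, -0.44)
(r₃, s₃) = (-0.7, -0.44) − 0.2·(-6.48, -4.04) = (0.596, 0.368)

(0.596, 0.368)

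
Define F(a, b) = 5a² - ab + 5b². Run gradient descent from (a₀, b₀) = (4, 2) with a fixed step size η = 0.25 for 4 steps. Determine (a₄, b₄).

(16.703125, -2.0546875)

∇F = (10a - b, -a + 10b)
Step 1: at (4, 2), ∇F = (38, 16) → (4, 2) − 0.25·(38, 16) = (-5.5, -2)
Step 2: at (-5.5, -2), ∇F = (-53, -14.5) → (-5.5, -2) − 0.25·(-53, -14.5) = (7.75, 1.625)
Step 3: at (7.75, 1.625), ∇F = (75.875, 8.5) → (7.75, 1.625) − 0.25·(75.875, 8.5) = (-11.21875, -0.5)
Step 4: at (-11.21875, -0.5), ∇F = (-111.6875, 6.21875) → (-11.21875, -0.5) − 0.25·(-111.6875, 6.21875) = (16.703125, -2.0546875)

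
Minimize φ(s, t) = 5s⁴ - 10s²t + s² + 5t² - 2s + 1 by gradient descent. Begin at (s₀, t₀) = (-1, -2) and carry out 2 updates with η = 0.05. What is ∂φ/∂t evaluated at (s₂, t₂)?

-913.00224

∇φ = (20s³ - 20st + 2s - 2, -10s² + 10t)
Step 1: at (-1, -2), ∇φ = (-64, -30) → (-1, -2) − 0.05·(-64, -30) = (2.2, -0.5)
Step 2: at (2.2, -0.5), ∇φ = (237.36, -53.4) → (2.2, -0.5) − 0.05·(237.36, -53.4) = (-9.668, 2.17)
∂φ/∂t at (-9.668, 2.17) = -913.00224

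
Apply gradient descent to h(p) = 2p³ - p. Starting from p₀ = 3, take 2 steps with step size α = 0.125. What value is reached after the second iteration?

-13.35546875

h′(p) = 6p² - 1
Step 1: h′(3) = 53; p₁ = 3 − 0.125·53 = -3.625
Step 2: h′(-3.625) = 77.84375; p₂ = -3.625 − 0.125·77.84375 = -13.35546875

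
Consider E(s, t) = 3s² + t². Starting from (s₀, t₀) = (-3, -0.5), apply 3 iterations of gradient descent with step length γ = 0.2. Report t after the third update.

∇E = (6s, 2t)
Step 1: at (-3, -0.5), ∇E = (-18, -1) → (-3, -0.5) − 0.2·(-18, -1) = (0.6, -0.3)
Step 2: at (0.6, -0.3), ∇E = (3.6, -0.6) → (0.6, -0.3) − 0.2·(3.6, -0.6) = (-0.12, -0.18)
Step 3: at (-0.12, -0.18), ∇E = (-0.72, -0.36) → (-0.12, -0.18) − 0.2·(-0.72, -0.36) = (0.024, -0.108)
t = -0.108

-0.108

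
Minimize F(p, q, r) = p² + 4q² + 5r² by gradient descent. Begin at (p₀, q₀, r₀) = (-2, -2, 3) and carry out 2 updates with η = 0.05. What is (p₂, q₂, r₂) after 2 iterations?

∇F = (2p, 8q, 10r)
Step 1: at (-2, -2, 3), ∇F = (-4, -16, 30) → (-2, -2, 3) − 0.05·(-4, -16, 30) = (-1.8, -1.2, 1.5)
Step 2: at (-1.8, -1.2, 1.5), ∇F = (-3.6, -9.6, 15) → (-1.8, -1.2, 1.5) − 0.05·(-3.6, -9.6, 15) = (-1.62, -0.72, 0.75)

(-1.62, -0.72, 0.75)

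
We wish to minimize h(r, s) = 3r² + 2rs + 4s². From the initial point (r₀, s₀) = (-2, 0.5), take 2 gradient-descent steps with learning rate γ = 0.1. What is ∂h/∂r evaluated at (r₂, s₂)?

∇h = (6r + 2s, 2r + 8s)
Step 1: at (-2, 0.5), ∇h = (-11, 0) → (-2, 0.5) − 0.1·(-11, 0) = (-0.9, 0.5)
Step 2: at (-0.9, 0.5), ∇h = (-4.4, 2.2) → (-0.9, 0.5) − 0.1·(-4.4, 2.2) = (-0.46, 0.28)
∂h/∂r at (-0.46, 0.28) = -2.2

-2.2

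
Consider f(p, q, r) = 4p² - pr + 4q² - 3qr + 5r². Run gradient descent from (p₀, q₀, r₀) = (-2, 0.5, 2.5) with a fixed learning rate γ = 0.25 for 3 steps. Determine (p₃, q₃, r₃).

(5.46875, 9.90625, -15.359375)

∇f = (8p - r, 8q - 3r, -p - 3q + 10r)
(p₁, q₁, r₁) = (-2, 0.5, 2.5) − 0.25·(-18.5, -3.5, 25.5) = (2.625, 1.375, -3.875)
(p₂, q₂, r₂) = (2.625, 1.375, -3.875) − 0.25·(24.875, 22.625, -45.5) = (-3.59375, -4.28125, 7.5)
(p₃, q₃, r₃) = (-3.59375, -4.28125, 7.5) − 0.25·(-36.25, -56.75, 91.4375) = (5.46875, 9.90625, -15.359375)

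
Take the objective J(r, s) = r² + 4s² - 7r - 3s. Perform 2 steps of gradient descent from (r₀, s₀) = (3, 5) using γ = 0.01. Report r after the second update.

∇J = (2r - 7, 8s - 3)
Step 1: at (3, 5), ∇J = (-1, 37) → (3, 5) − 0.01·(-1, 37) = (3.01, 4.63)
Step 2: at (3.01, 4.63), ∇J = (-0.98, 34.04) → (3.01, 4.63) − 0.01·(-0.98, 34.04) = (3.0198, 4.2896)
r = 3.0198

3.0198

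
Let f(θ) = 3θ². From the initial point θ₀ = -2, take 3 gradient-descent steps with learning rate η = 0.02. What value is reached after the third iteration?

f′(θ) = 6θ
θ₁ = -2 − 0.02·(-12) = -1.76
θ₂ = -1.76 − 0.02·(-10.56) = -1.5488
θ₃ = -1.5488 − 0.02·(-9.2928) = -1.362944

-1.362944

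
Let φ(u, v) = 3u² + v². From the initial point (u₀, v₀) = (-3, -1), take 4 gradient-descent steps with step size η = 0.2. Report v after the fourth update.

-0.1296

∇φ = (6u, 2v)
Step 1: at (-3, -1), ∇φ = (-18, -2) → (-3, -1) − 0.2·(-18, -2) = (0.6, -0.6)
Step 2: at (0.6, -0.6), ∇φ = (3.6, -1.2) → (0.6, -0.6) − 0.2·(3.6, -1.2) = (-0.12, -0.36)
Step 3: at (-0.12, -0.36), ∇φ = (-0.72, -0.72) → (-0.12, -0.36) − 0.2·(-0.72, -0.72) = (0.024, -0.216)
Step 4: at (0.024, -0.216), ∇φ = (0.144, -0.432) → (0.024, -0.216) − 0.2·(0.144, -0.432) = (-0.0048, -0.1296)
v = -0.1296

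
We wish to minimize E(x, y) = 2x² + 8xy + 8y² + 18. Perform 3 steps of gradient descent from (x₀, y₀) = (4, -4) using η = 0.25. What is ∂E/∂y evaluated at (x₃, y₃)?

∇E = (4x + 8y, 8x + 16y)
(x₁, y₁) = (4, -4) − 0.25·(-16, -32) = (8, 4)
(x₂, y₂) = (8, 4) − 0.25·(64, 128) = (-8, -28)
(x₃, y₃) = (-8, -28) − 0.25·(-256, -512) = (56, 100)
∂E/∂y at (56, 100) = 2048

2048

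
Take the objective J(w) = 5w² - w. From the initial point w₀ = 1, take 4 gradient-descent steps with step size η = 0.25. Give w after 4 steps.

J′(w) = 10w - 1
Step 1: J′(1) = 9; w₁ = 1 − 0.25·9 = -1.25
Step 2: J′(-1.25) = -13.5; w₂ = -1.25 − 0.25·(-13.5) = 2.125
Step 3: J′(2.125) = 20.25; w₃ = 2.125 − 0.25·20.25 = -2.9375
Step 4: J′(-2.9375) = -30.375; w₄ = -2.9375 − 0.25·(-30.375) = 4.65625

4.65625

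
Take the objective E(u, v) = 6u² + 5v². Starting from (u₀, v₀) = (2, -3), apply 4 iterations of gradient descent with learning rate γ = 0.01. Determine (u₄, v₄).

∇E = (12u, 10v)
(u₁, v₁) = (2, -3) − 0.01·(24, -30) = (1.76, -2.7)
(u₂, v₂) = (1.76, -2.7) − 0.01·(21.12, -27) = (1.5488, -2.43)
(u₃, v₃) = (1.5488, -2.43) − 0.01·(18.5856, -24.3) = (1.362944, -2.187)
(u₄, v₄) = (1.362944, -2.187) − 0.01·(16.355328, -21.87) = (1.19939072, -1.9683)

(1.19939072, -1.9683)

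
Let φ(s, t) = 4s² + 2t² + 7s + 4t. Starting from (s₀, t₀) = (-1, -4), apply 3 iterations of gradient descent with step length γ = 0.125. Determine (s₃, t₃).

(-0.875, -1.375)

∇φ = (8s + 7, 4t + 4)
(s₁, t₁) = (-1, -4) − 0.125·(-1, -12) = (-0.875, -2.5)
(s₂, t₂) = (-0.875, -2.5) − 0.125·(0, -6) = (-0.875, -1.75)
(s₃, t₃) = (-0.875, -1.75) − 0.125·(0, -3) = (-0.875, -1.375)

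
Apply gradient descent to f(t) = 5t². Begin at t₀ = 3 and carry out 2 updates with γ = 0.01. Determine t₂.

2.43

f′(t) = 10t
t₁ = 3 − 0.01·30 = 2.7
t₂ = 2.7 − 0.01·27 = 2.43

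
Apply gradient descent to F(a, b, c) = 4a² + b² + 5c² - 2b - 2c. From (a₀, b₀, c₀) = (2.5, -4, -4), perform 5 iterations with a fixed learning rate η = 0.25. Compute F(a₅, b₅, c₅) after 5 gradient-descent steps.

∇F = (8a, 2b - 2, 10c - 2)
(a₁, b₁, c₁) = (2.5, -4, -4) − 0.25·(20, -10, -42) = (-2.5, -1.5, 6.5)
(a₂, b₂, c₂) = (-2.5, -1.5, 6.5) − 0.25·(-20, -5, 63) = (2.5, -0.25, -9.25)
(a₃, b₃, c₃) = (2.5, -0.25, -9.25) − 0.25·(20, -2.5, -94.5) = (-2.5, 0.375, 14.375)
(a₄, b₄, c₄) = (-2.5, 0.375, 14.375) − 0.25·(-20, -1.25, 141.75) = (2.5, 0.6875, -21.0625)
(a₅, b₅, c₅) = (2.5, 0.6875, -21.0625) − 0.25·(20, -0.625, -212.625) = (-2.5, 0.84375, 32.09375)
F(-2.5, 0.84375, 32.09375) = 5109.880859375

5109.880859375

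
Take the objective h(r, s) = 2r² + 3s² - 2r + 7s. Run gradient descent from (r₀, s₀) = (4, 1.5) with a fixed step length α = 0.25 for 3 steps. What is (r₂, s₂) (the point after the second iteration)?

∇h = (4r - 2, 6s + 7)
Step 1: at (4, 1.5), ∇h = (14, 16) → (4, 1.5) − 0.25·(14, 16) = (0.5, -2.5)
Step 2: at (0.5, -2.5), ∇h = (0, -8) → (0.5, -2.5) − 0.25·(0, -8) = (0.5, -0.5)

(0.5, -0.5)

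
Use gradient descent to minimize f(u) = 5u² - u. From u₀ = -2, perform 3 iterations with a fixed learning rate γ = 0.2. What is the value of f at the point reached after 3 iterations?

f′(u) = 10u - 1
Step 1: f′(-2) = -21; u₁ = -2 − 0.2·(-21) = 2.2
Step 2: f′(2.2) = 21; u₂ = 2.2 − 0.2·21 = -2
Step 3: f′(-2) = -21; u₃ = -2 − 0.2·(-21) = 2.2
f(2.2) = 22

22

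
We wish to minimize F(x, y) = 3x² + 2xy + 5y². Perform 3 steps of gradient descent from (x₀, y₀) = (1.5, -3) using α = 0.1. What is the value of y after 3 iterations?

-0.108

∇F = (6x + 2y, 2x + 10y)
(x₁, y₁) = (1.5, -3) − 0.1·(3, -27) = (1.2, -0.3)
(x₂, y₂) = (1.2, -0.3) − 0.1·(6.6, -0.6) = (0.54, -0.24)
(x₃, y₃) = (0.54, -0.24) − 0.1·(2.76, -1.32) = (0.264, -0.108)
y = -0.108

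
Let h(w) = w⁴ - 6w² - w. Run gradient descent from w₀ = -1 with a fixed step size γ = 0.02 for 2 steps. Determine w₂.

h′(w) = 4w³ - 12w - 1
w₁ = -1 − 0.02·7 = -1.14
w₂ = -1.14 − 0.02·6.753824 = -1.27507648

-1.27507648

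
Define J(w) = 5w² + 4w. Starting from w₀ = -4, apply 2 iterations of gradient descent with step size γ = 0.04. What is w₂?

J′(w) = 10w + 4
w₁ = -4 − 0.04·(-36) = -2.56
w₂ = -2.56 − 0.04·(-21.6) = -1.696

-1.696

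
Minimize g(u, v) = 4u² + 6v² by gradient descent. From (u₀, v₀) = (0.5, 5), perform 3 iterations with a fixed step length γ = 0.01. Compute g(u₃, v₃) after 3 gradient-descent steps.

∇g = (8u, 12v)
(u₁, v₁) = (0.5, 5) − 0.01·(4, 60) = (0.46, 4.4)
(u₂, v₂) = (0.46, 4.4) − 0.01·(3.68, 52.8) = (0.4232, 3.872)
(u₃, v₃) = (0.4232, 3.872) − 0.01·(3.3856, 46.464) = (0.389344, 3.40736)
g(0.389344, 3.40736) = 70.266968018944

70.266968018944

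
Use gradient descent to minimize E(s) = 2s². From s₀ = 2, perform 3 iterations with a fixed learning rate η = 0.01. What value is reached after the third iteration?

E′(s) = 4s
s₁ = 2 − 0.01·8 = 1.92
s₂ = 1.92 − 0.01·7.68 = 1.8432
s₃ = 1.8432 − 0.01·7.3728 = 1.769472

1.769472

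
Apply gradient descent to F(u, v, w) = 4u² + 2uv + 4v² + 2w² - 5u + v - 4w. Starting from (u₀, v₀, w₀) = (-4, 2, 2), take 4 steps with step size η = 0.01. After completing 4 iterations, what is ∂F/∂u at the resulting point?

-24.26892816

∇F = (8u + 2v - 5, 2u + 8v + 1, 4w - 4)
(u₁, v₁, w₁) = (-4, 2, 2) − 0.01·(-33, 9, 4) = (-3.67, 1.91, 1.96)
(u₂, v₂, w₂) = (-3.67, 1.91, 1.96) − 0.01·(-30.54, 8.94, 3.84) = (-3.3646, 1.8206, 1.9216)
(u₃, v₃, w₃) = (-3.3646, 1.8206, 1.9216) − 0.01·(-28.2756, 8.8356, 3.6864) = (-3.081844, 1.732244, 1.884736)
(u₄, v₄, w₄) = (-3.081844, 1.732244, 1.884736) − 0.01·(-26.190264, 8.694264, 3.538944) = (-2.81994136, 1.64530136, 1.84934656)
∂F/∂u at (-2.81994136, 1.64530136, 1.84934656) = -24.26892816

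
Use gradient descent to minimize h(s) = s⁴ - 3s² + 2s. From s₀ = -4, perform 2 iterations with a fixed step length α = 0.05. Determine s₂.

h′(s) = 4s³ - 6s + 2
s₁ = -4 − 0.05·(-230) = 7.5
s₂ = 7.5 − 0.05·1644.5 = -74.725

-74.725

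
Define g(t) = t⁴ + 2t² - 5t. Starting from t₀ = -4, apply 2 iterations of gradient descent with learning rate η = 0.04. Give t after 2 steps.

-50.63598592

g′(t) = 4t³ + 4t - 5
Step 1: g′(-4) = -277; t₁ = -4 − 0.04·(-277) = 7.08
Step 2: g′(7.08) = 1442.899648; t₂ = 7.08 − 0.04·1442.899648 = -50.63598592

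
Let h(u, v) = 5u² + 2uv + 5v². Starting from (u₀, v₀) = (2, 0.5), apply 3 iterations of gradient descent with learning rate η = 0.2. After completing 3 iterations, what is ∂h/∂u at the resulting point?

-42.456

∇h = (10u + 2v, 2u + 10v)
(u₁, v₁) = (2, 0.5) − 0.2·(21, 9) = (-2.2, -1.3)
(u₂, v₂) = (-2.2, -1.3) − 0.2·(-24.6, -17.4) = (2.72, 2.18)
(u₃, v₃) = (2.72, 2.18) − 0.2·(31.56, 27.24) = (-3.592, -3.268)
∂h/∂u at (-3.592, -3.268) = -42.456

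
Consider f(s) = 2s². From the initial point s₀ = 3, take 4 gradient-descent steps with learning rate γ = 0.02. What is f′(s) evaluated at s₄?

8.59671552

f′(s) = 4s
s₁ = 3 − 0.02·12 = 2.76
s₂ = 2.76 − 0.02·11.04 = 2.5392
s₃ = 2.5392 − 0.02·10.1568 = 2.336064
s₄ = 2.336064 − 0.02·9.344256 = 2.14917888
f′(s) at (2.14917888) = 8.59671552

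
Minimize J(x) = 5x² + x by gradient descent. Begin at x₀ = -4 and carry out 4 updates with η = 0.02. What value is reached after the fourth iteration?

J′(x) = 10x + 1
x₁ = -4 − 0.02·(-39) = -3.22
x₂ = -3.22 − 0.02·(-31.2) = -2.596
x₃ = -2.596 − 0.02·(-24.96) = -2.0968
x₄ = -2.0968 − 0.02·(-19.968) = -1.69744

-1.69744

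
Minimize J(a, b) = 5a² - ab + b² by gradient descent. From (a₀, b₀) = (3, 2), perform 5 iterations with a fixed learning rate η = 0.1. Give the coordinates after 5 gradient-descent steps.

∇J = (10a - b, -a + 2b)
(a₁, b₁) = (3, 2) − 0.1·(28, 1) = (0.2, 1.9)
(a₂, b₂) = (0.2, 1.9) − 0.1·(0.1, 3.6) = (0.19, 1.54)
(a₃, b₃) = (0.19, 1.54) − 0.1·(0.36, 2.89) = (0.154, 1.251)
(a₄, b₄) = (0.154, 1.251) − 0.1·(0.289, 2.348) = (0.1251, 1.0162)
(a₅, b₅) = (0.1251, 1.0162) − 0.1·(0.2348, 1.9073) = (0.10162, 0.82547)

(0.10162, 0.82547)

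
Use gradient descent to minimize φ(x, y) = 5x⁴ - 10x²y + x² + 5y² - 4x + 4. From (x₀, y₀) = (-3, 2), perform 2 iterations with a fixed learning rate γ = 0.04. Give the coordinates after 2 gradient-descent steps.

(-2222.8784, 83.536)

∇φ = (20x³ - 20xy + 2x - 4, -10x² + 10y)
Step 1: at (-3, 2), ∇φ = (-430, -70) → (-3, 2) − 0.04·(-430, -70) = (14.2, 4.8)
Step 2: at (14.2, 4.8), ∇φ = (55926.96, -1968.4) → (14.2, 4.8) − 0.04·(55926.96, -1968.4) = (-2222.8784, 83.536)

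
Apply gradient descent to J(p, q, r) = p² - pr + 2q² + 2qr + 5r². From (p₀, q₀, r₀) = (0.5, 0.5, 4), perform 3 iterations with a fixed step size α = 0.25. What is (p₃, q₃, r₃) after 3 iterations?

(2.171875, -5.25, -17.5078125)

∇J = (2p - r, 4q + 2r, -p + 2q + 10r)
(p₁, q₁, r₁) = (0.5, 0.5, 4) − 0.25·(-3, 10, 40.5) = (1.25, -2, -6.125)
(p₂, q₂, r₂) = (1.25, -2, -6.125) − 0.25·(8.625, -20.25, -66.5) = (-0.90625, 3.0625, 10.5)
(p₃, q₃, r₃) = (-0.90625, 3.0625, 10.5) − 0.25·(-12.3125, 33.25, 112.03125) = (2.171875, -5.25, -17.5078125)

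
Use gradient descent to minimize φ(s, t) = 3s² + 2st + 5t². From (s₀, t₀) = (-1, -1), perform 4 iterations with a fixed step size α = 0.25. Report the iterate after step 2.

∇φ = (6s + 2t, 2s + 10t)
(s₁, t₁) = (-1, -1) − 0.25·(-8, -12) = (1, 2)
(s₂, t₂) = (1, 2) − 0.25·(10, 22) = (-1.5, -3.5)

(-1.5, -3.5)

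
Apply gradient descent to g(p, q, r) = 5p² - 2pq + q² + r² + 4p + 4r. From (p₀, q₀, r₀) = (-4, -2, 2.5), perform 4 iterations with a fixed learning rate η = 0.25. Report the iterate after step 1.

(4, -3, 0.25)

∇g = (10p - 2q + 4, -2p + 2q, 2r + 4)
Step 1: at (-4, -2, 2.5), ∇g = (-32, 4, 9) → (-4, -2, 2.5) − 0.25·(-32, 4, 9) = (4, -3, 0.25)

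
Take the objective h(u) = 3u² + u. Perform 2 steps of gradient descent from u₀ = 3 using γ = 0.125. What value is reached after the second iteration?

0.03125

h′(u) = 6u + 1
Step 1: h′(3) = 19; u₁ = 3 − 0.125·19 = 0.625
Step 2: h′(0.625) = 4.75; u₂ = 0.625 − 0.125·4.75 = 0.03125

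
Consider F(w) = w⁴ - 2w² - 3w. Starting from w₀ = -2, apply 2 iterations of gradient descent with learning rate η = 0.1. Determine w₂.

1.1428

F′(w) = 4w³ - 4w - 3
w₁ = -2 − 0.1·(-27) = 0.7
w₂ = 0.7 − 0.1·(-4.428) = 1.1428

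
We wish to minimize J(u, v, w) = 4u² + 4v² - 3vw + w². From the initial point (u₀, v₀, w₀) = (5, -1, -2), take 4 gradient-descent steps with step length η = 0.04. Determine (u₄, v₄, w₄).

(1.0690688, -0.77784064, -1.81250048)

∇J = (8u, 8v - 3w, -3v + 2w)
(u₁, v₁, w₁) = (5, -1, -2) − 0.04·(40, -2, -1) = (3.4, -0.92, -1.96)
(u₂, v₂, w₂) = (3.4, -0.92, -1.96) − 0.04·(27.2, -1.48, -1.16) = (2.312, -0.8608, -1.9136)
(u₃, v₃, w₃) = (2.312, -0.8608, -1.9136) − 0.04·(18.496, -1.1456, -1.2448) = (1.57216, -0.814976, -1.863808)
(u₄, v₄, w₄) = (1.57216, -0.814976, -1.863808) − 0.04·(12.57728, -0.928384, -1.282688) = (1.0690688, -0.77784064, -1.81250048)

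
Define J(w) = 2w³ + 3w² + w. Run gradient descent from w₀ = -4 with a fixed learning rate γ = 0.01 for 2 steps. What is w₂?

-5.798574

J′(w) = 6w² + 6w + 1
w₁ = -4 − 0.01·73 = -4.73
w₂ = -4.73 − 0.01·106.8574 = -5.798574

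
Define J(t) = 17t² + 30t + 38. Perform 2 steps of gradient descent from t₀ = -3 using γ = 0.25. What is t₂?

J′(t) = 34t + 30
Step 1: J′(-3) = -72; t₁ = -3 − 0.25·(-72) = 15
Step 2: J′(15) = 540; t₂ = 15 − 0.25·540 = -120

-120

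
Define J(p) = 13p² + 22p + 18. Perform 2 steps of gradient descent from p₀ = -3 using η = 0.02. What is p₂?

J′(p) = 26p + 22
p₁ = -3 − 0.02·(-56) = -1.88
p₂ = -1.88 − 0.02·(-26.88) = -1.3424

-1.3424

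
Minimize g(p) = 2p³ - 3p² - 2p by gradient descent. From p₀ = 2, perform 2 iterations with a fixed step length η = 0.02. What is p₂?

g′(p) = 6p² - 6p - 2
Step 1: g′(2) = 10; p₁ = 2 − 0.02·10 = 1.8
Step 2: g′(1.8) = 6.64; p₂ = 1.8 − 0.02·6.64 = 1.6672

1.6672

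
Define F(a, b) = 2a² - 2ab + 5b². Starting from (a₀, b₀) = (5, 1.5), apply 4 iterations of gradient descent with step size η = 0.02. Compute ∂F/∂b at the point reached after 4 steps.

3.82415616

∇F = (4a - 2b, -2a + 10b)
(a₁, b₁) = (5, 1.5) − 0.02·(17, 5) = (4.66, 1.4)
(a₂, b₂) = (4.66, 1.4) − 0.02·(15.84, 4.68) = (4.3432, 1.3064)
(a₃, b₃) = (4.3432, 1.3064) − 0.02·(14.76, 4.3776) = (4.048, 1.218848)
(a₄, b₄) = (4.048, 1.218848) − 0.02·(13.754304, 4.09248) = (3.77291392, 1.1369984)
∂F/∂b at (3.77291392, 1.1369984) = 3.82415616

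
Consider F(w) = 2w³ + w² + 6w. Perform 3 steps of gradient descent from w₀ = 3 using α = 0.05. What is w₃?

-0.9442227

F′(w) = 6w² + 2w + 6
w₁ = 3 − 0.05·66 = -0.3
w₂ = -0.3 − 0.05·5.94 = -0.597
w₃ = -0.597 − 0.05·6.944454 = -0.9442227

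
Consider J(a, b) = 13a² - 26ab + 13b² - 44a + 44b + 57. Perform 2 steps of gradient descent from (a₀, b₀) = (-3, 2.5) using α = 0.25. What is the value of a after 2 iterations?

-517.25

∇J = (26a - 26b - 44, -26a + 26b + 44)
Step 1: at (-3, 2.5), ∇J = (-187, 187) → (-3, 2.5) − 0.25·(-187, 187) = (43.75, -44.25)
Step 2: at (43.75, -44.25), ∇J = (2244, -2244) → (43.75, -44.25) − 0.25·(2244, -2244) = (-517.25, 516.75)
a = -517.25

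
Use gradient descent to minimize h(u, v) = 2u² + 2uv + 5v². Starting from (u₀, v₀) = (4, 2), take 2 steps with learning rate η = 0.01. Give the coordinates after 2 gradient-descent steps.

(3.6136, 1.472)

∇h = (4u + 2v, 2u + 10v)
Step 1: at (4, 2), ∇h = (20, 28) → (4, 2) − 0.01·(20, 28) = (3.8, 1.72)
Step 2: at (3.8, 1.72), ∇h = (18.64, 24.8) → (3.8, 1.72) − 0.01·(18.64, 24.8) = (3.6136, 1.472)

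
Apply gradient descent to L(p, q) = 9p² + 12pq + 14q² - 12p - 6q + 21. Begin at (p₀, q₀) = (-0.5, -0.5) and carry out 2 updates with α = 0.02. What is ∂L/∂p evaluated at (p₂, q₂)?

-5.8752

∇L = (18p + 12q - 12, 12p + 28q - 6)
Step 1: at (-0.5, -0.5), ∇L = (-27, -26) → (-0.5, -0.5) − 0.02·(-27, -26) = (0.04, 0.02)
Step 2: at (0.04, 0.02), ∇L = (-11.04, -4.96) → (0.04, 0.02) − 0.02·(-11.04, -4.96) = (0.2608, 0.1192)
∂L/∂p at (0.2608, 0.1192) = -5.8752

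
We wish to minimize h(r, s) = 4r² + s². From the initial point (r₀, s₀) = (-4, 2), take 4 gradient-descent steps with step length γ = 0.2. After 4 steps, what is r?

-0.5184

∇h = (8r, 2s)
(r₁, s₁) = (-4, 2) − 0.2·(-32, 4) = (2.4, 1.2)
(r₂, s₂) = (2.4, 1.2) − 0.2·(19.2, 2.4) = (-1.44, 0.72)
(r₃, s₃) = (-1.44, 0.72) − 0.2·(-11.52, 1.44) = (0.864, 0.432)
(r₄, s₄) = (0.864, 0.432) − 0.2·(6.912, 0.864) = (-0.5184, 0.2592)
r = -0.5184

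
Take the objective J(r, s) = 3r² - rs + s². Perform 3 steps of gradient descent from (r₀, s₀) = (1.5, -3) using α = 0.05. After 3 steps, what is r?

∇J = (6r - s, -r + 2s)
Step 1: at (1.5, -3), ∇J = (12, -7.5) → (1.5, -3) − 0.05·(12, -7.5) = (0.9, -2.625)
Step 2: at (0.9, -2.625), ∇J = (8.025, -6.15) → (0.9, -2.625) − 0.05·(8.025, -6.15) = (0.49875, -2.3175)
Step 3: at (0.49875, -2.3175), ∇J = (5.31, -5.13375) → (0.49875, -2.3175) − 0.05·(5.31, -5.13375) = (0.23325, -2.0608125)
r = 0.23325

0.23325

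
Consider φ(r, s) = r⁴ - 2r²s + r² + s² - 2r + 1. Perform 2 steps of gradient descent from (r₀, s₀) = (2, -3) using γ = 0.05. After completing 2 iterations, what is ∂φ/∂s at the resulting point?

-4.02312008

∇φ = (4r³ - 4rs + 2r - 2, -2r² + 2s)
(r₁, s₁) = (2, -3) − 0.05·(58, -14) = (-0.9, -2.3)
(r₂, s₂) = (-0.9, -2.3) − 0.05·(-14.996, -6.22) = (-0.1502, -1.989)
∂φ/∂s at (-0.1502, -1.989) = -4.02312008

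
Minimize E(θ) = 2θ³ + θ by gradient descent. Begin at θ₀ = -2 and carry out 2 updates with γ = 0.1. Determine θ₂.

-16.75

E′(θ) = 6θ² + 1
θ₁ = -2 − 0.1·25 = -4.5
θ₂ = -4.5 − 0.1·122.5 = -16.75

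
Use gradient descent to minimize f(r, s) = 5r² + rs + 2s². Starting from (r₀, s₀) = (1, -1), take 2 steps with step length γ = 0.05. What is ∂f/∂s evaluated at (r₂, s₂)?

∇f = (10r + s, r + 4s)
(r₁, s₁) = (1, -1) − 0.05·(9, -3) = (0.55, -0.85)
(r₂, s₂) = (0.55, -0.85) − 0.05·(4.65, -2.85) = (0.3175, -0.7075)
∂f/∂s at (0.3175, -0.7075) = -2.5125

-2.5125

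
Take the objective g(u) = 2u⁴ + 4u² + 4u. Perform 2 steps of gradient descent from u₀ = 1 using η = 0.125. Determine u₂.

g′(u) = 8u³ + 8u + 4
u₁ = 1 − 0.125·20 = -1.5
u₂ = -1.5 − 0.125·(-35) = 2.875

2.875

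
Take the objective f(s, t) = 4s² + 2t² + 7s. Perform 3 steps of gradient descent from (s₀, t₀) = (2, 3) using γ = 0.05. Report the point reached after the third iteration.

∇f = (8s + 7, 4t)
(s₁, t₁) = (2, 3) − 0.05·(23, 12) = (0.85, 2.4)
(s₂, t₂) = (0.85, 2.4) − 0.05·(13.8, 9.6) = (0.16, 1.92)
(s₃, t₃) = (0.16, 1.92) − 0.05·(8.28, 7.68) = (-0.254, 1.536)

(-0.254, 1.536)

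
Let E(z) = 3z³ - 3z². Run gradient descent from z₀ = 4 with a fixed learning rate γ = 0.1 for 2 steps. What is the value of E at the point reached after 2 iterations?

-1061609.472

E′(z) = 9z² - 6z
z₁ = 4 − 0.1·120 = -8
z₂ = -8 − 0.1·624 = -70.4
E(-70.4) = -1061609.472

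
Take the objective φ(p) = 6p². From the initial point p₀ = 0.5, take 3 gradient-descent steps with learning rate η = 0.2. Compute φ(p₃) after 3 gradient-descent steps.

φ′(p) = 12p
p₁ = 0.5 − 0.2·6 = -0.7
p₂ = -0.7 − 0.2·(-8.4) = 0.98
p₃ = 0.98 − 0.2·11.76 = -1.372
φ(-1.372) = 11.294304

11.294304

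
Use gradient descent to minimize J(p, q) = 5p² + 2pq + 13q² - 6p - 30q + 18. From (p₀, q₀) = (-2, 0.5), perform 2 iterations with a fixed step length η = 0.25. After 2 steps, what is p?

∇J = (10p + 2q - 6, 2p + 26q - 30)
Step 1: at (-2, 0.5), ∇J = (-25, -21) → (-2, 0.5) − 0.25·(-25, -21) = (4.25, 5.75)
Step 2: at (4.25, 5.75), ∇J = (48, 128) → (4.25, 5.75) − 0.25·(48, 128) = (-7.75, -26.25)
p = -7.75

-7.75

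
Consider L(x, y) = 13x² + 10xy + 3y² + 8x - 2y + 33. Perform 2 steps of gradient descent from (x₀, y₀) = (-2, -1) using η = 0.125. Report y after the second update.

-5.0625

∇L = (26x + 10y + 8, 10x + 6y - 2)
(x₁, y₁) = (-2, -1) − 0.125·(-54, -28) = (4.75, 2.5)
(x₂, y₂) = (4.75, 2.5) − 0.125·(156.5, 60.5) = (-14.8125, -5.0625)
y = -5.0625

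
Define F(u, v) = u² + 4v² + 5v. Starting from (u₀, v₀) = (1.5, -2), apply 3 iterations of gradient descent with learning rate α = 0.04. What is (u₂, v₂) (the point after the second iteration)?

(1.2696, -1.2608)

∇F = (2u, 8v + 5)
Step 1: at (1.5, -2), ∇F = (3, -11) → (1.5, -2) − 0.04·(3, -11) = (1.38, -1.56)
Step 2: at (1.38, -1.56), ∇F = (2.76, -7.48) → (1.38, -1.56) − 0.04·(2.76, -7.48) = (1.2696, -1.2608)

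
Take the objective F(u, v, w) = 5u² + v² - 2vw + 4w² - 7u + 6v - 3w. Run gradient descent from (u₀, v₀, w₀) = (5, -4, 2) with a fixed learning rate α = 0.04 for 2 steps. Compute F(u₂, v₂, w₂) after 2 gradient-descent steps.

4.93927936

∇F = (10u - 7, 2v - 2w + 6, -2v + 8w - 3)
Step 1: at (5, -4, 2), ∇F = (43, -6, 21) → (5, -4, 2) − 0.04·(43, -6, 21) = (3.28, -3.76, 1.16)
Step 2: at (3.28, -3.76, 1.16), ∇F = (25.8, -3.84, 13.8) → (3.28, -3.76, 1.16) − 0.04·(25.8, -3.84, 13.8) = (2.248, -3.6064, 0.608)
F(2.248, -3.6064, 0.608) = 4.93927936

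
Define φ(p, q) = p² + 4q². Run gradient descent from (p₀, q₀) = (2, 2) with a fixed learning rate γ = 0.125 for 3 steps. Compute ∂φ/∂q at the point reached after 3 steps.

∇φ = (2p, 8q)
Step 1: at (2, 2), ∇φ = (4, 16) → (2, 2) − 0.125·(4, 16) = (1.5, 0)
Step 2: at (1.5, 0), ∇φ = (3, 0) → (1.5, 0) − 0.125·(3, 0) = (1.125, 0)
Step 3: at (1.125, 0), ∇φ = (2.25, 0) → (1.125, 0) − 0.125·(2.25, 0) = (0.84375, 0)
∂φ/∂q at (0.84375, 0) = 0

0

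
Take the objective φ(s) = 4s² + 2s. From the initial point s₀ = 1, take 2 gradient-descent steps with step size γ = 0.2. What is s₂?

0.2

φ′(s) = 8s + 2
Step 1: φ′(1) = 10; s₁ = 1 − 0.2·10 = -1
Step 2: φ′(-1) = -6; s₂ = -1 − 0.2·(-6) = 0.2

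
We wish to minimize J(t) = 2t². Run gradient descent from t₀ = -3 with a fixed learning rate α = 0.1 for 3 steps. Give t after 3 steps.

-0.648

J′(t) = 4t
t₁ = -3 − 0.1·(-12) = -1.8
t₂ = -1.8 − 0.1·(-7.2) = -1.08
t₃ = -1.08 − 0.1·(-4.32) = -0.648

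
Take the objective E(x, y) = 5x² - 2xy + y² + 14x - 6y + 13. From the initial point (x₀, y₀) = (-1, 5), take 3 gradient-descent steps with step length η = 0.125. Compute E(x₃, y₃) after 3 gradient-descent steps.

∇E = (10x - 2y + 14, -2x + 2y - 6)
Step 1: at (-1, 5), ∇E = (-6, 6) → (-1, 5) − 0.125·(-6, 6) = (-0.25, 4.25)
Step 2: at (-0.25, 4.25), ∇E = (3, 3) → (-0.25, 4.25) − 0.125·(3, 3) = (-0.625, 3.875)
Step 3: at (-0.625, 3.875), ∇E = (0, 3) → (-0.625, 3.875) − 0.125·(0, 3) = (-0.625, 3.5)
E(-0.625, 3.5) = 1.828125

1.828125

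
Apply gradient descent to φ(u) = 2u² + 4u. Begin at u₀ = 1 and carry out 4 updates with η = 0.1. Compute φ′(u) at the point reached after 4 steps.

1.0368

φ′(u) = 4u + 4
u₁ = 1 − 0.1·8 = 0.2
u₂ = 0.2 − 0.1·4.8 = -0.28
u₃ = -0.28 − 0.1·2.88 = -0.568
u₄ = -0.568 − 0.1·1.728 = -0.7408
φ′(u) at (-0.7408) = 1.0368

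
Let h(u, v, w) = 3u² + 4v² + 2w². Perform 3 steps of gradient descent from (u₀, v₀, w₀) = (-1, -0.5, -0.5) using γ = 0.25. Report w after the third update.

0

∇h = (6u, 8v, 4w)
Step 1: at (-1, -0.5, -0.5), ∇h = (-6, -4, -2) → (-1, -0.5, -0.5) − 0.25·(-6, -4, -2) = (0.5, 0.5, 0)
Step 2: at (0.5, 0.5, 0), ∇h = (3, 4, 0) → (0.5, 0.5, 0) − 0.25·(3, 4, 0) = (-0.25, -0.5, 0)
Step 3: at (-0.25, -0.5, 0), ∇h = (-1.5, -4, 0) → (-0.25, -0.5, 0) − 0.25·(-1.5, -4, 0) = (0.125, 0.5, 0)
w = 0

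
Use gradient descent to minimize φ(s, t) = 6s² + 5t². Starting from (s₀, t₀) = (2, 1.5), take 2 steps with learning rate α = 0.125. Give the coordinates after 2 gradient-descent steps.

∇φ = (12s, 10t)
(s₁, t₁) = (2, 1.5) − 0.125·(24, 15) = (-1, -0.375)
(s₂, t₂) = (-1, -0.375) − 0.125·(-12, -3.75) = (0.5, 0.09375)

(0.5, 0.09375)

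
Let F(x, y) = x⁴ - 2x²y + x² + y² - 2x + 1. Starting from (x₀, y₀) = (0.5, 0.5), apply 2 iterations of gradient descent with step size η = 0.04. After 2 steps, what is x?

∇F = (4x³ - 4xy + 2x - 2, -2x² + 2y)
(x₁, y₁) = (0.5, 0.5) − 0.04·(-1.5, 0.5) = (0.56, 0.48)
(x₂, y₂) = (0.56, 0.48) − 0.04·(-1.252736, 0.3328) = (0.61010944, 0.466688)
x = 0.61010944

0.61010944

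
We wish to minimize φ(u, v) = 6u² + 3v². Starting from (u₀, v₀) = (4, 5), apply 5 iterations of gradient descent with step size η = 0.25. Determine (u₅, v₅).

∇φ = (12u, 6v)
(u₁, v₁) = (4, 5) − 0.25·(48, 30) = (-8, -2.5)
(u₂, v₂) = (-8, -2.5) − 0.25·(-96, -15) = (16, 1.25)
(u₃, v₃) = (16, 1.25) − 0.25·(192, 7.5) = (-32, -0.625)
(u₄, v₄) = (-32, -0.625) − 0.25·(-384, -3.75) = (64, 0.3125)
(u₅, v₅) = (64, 0.3125) − 0.25·(768, 1.875) = (-128, -0.15625)

(-128, -0.15625)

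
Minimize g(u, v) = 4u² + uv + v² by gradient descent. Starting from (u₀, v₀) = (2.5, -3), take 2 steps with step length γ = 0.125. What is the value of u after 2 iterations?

0.3203125

∇g = (8u + v, u + 2v)
Step 1: at (2.5, -3), ∇g = (17, -3.5) → (2.5, -3) − 0.125·(17, -3.5) = (0.375, -2.5625)
Step 2: at (0.375, -2.5625), ∇g = (0.4375, -4.75) → (0.375, -2.5625) − 0.125·(0.4375, -4.75) = (0.3203125, -1.96875)
u = 0.3203125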